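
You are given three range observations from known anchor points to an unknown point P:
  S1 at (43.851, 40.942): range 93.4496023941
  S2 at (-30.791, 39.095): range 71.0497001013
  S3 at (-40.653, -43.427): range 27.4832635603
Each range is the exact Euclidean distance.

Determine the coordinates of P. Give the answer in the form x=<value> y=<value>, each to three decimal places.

x=-16.408 y=-30.484

eq1: (x − 43.851)² + (y − 40.942)² = 93.4496023941²
eq2: (x + 30.791)² + (y − 39.095)² = 71.0497001013²
eq3: (x + 40.653)² + (y + 43.427)² = 27.4832635603²
eq1−eq3, eq1−eq2 (x²,y² cancel):
  -169.008·x − 168.738·y = 7916.911585
  -149.284·x − 3.694·y = 2562.115444
det = -169.008·-3.694 − -168.738·-149.284 = -24565.568040
x = (7916.911585·-3.694 − -168.738·2562.115444) / -24565.568040 = -16.408380
y = (-169.008·2562.115444 − 7916.911585·-149.284) / -24565.568040 = -30.483733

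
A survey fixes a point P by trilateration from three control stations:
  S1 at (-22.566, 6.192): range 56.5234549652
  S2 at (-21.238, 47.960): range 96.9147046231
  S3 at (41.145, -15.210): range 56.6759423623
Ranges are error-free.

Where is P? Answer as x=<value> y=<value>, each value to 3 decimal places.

eq1: (x + 22.566)² + (y − 6.192)² = 56.5234549652²
eq2: (x + 21.238)² + (y − 47.960)² = 96.9147046231²
eq3: (x − 41.145)² + (y + 15.210)² = 56.6759423623²
eq2−eq1, eq2−eq3 (x²,y² cancel):
  -2.656·x − 83.536·y = 3993.909987
  124.766·x − 126.340·y = 5353.338411
det = -2.656·-126.340 − -83.536·124.766 = 10758.011616
x = (3993.909987·-126.340 − -83.536·5353.338411) / 10758.011616 = -5.335011
y = (-2.656·5353.338411 − 3993.909987·124.766) / 10758.011616 = -47.641019

x=-5.335 y=-47.641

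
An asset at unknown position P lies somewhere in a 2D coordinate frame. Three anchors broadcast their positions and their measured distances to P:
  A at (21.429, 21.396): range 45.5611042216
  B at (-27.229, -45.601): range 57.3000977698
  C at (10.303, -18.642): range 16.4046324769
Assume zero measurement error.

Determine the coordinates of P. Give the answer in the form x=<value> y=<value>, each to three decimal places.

eq1: (x − 21.429)² + (y − 21.396)² = 45.5611042216²
eq2: (x + 27.229)² + (y + 45.601)² = 57.3000977698²
eq3: (x − 10.303)² + (y + 18.642)² = 16.4046324769²
eq3−eq2, eq3−eq1 (x²,y² cancel):
  -75.064·x − 53.918·y = -646.995569
  22.252·x + 80.076·y = -1343.387367
det = -75.064·80.076 − -53.918·22.252 = -4811.041528
x = (-646.995569·80.076 − -53.918·-1343.387367) / -4811.041528 = 25.824258
y = (-75.064·-1343.387367 − -646.995569·22.252) / -4811.041528 = -23.952604

x=25.824 y=-23.953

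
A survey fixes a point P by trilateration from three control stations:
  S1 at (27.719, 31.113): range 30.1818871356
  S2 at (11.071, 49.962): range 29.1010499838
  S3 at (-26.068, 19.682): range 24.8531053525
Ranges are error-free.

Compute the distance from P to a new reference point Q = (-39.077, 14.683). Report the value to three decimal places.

38.606

eq1: (x − 27.719)² + (y − 31.113)² = 30.1818871356²
eq2: (x − 11.071)² + (y − 49.962)² = 29.1010499838²
eq3: (x + 26.068)² + (y − 19.682)² = 24.8531053525²
eq3−eq2, eq3−eq1 (x²,y² cancel):
  74.278·x + 60.560·y = 1322.652473
  107.574·x + 22.862·y = 376.170517
det = 74.278·22.862 − 60.560·107.574 = -4816.537804
x = (1322.652473·22.862 − 60.560·376.170517) / -4816.537804 = -1.548331
y = (74.278·376.170517 − 1322.652473·107.574) / -4816.537804 = 23.739422
|P − Q| = √((-1.548331 − -39.077)² + (23.739422 − 14.683)²) = 38.605955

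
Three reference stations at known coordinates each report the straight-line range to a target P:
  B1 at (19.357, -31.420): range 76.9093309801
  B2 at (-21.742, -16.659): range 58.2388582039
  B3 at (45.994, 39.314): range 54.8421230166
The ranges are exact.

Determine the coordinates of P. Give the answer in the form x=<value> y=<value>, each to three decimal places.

x=-8.842 y=40.133

eq1: (x − 19.357)² + (y + 31.420)² = 76.9093309801²
eq2: (x + 21.742)² + (y + 16.659)² = 58.2388582039²
eq3: (x − 45.994)² + (y − 39.314)² = 54.8421230166²
eq1−eq2, eq1−eq3 (x²,y² cancel):
  -82.198·x + 29.522·y = 1911.607583
  53.274·x + 141.468·y = 5206.515518
det = -82.198·141.468 − 29.522·53.274 = -13201.141692
x = (1911.607583·141.468 − 29.522·5206.515518) / -13201.141692 = -8.842004
y = (-82.198·5206.515518 − 1911.607583·53.274) / -13201.141692 = 40.133206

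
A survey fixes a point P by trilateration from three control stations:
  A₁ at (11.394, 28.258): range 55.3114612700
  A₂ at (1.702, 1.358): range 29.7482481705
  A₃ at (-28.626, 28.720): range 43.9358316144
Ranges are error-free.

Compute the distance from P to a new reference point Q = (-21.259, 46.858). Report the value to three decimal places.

eq1: (x − 11.394)² + (y − 28.258)² = 55.3114612700²
eq2: (x − 1.702)² + (y − 1.358)² = 29.7482481705²
eq3: (x + 28.626)² + (y − 28.720)² = 43.9358316144²
eq3−eq2, eq3−eq1 (x²,y² cancel):
  60.656·x − 54.724·y = -594.146278
  80.040·x − 0.924·y = -1844.948924
det = 60.656·-0.924 − -54.724·80.040 = 4324.062816
x = (-594.146278·-0.924 − -54.724·-1844.948924) / 4324.062816 = -23.222140
y = (60.656·-1844.948924 − -594.146278·80.040) / 4324.062816 = -14.882243
|P − Q| = √((-23.222140 − -21.259)² + (-14.882243 − 46.858)²) = 61.771446

61.771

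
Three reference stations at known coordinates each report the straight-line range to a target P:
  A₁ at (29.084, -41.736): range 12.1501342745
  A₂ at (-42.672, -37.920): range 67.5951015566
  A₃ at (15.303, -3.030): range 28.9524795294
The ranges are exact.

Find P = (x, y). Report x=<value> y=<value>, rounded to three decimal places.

x=24.512 y=-30.479

eq1: (x − 29.084)² + (y + 41.736)² = 12.1501342745²
eq2: (x + 42.672)² + (y + 37.920)² = 67.5951015566²
eq3: (x − 15.303)² + (y + 3.030)² = 28.9524795294²
eq3−eq2, eq3−eq1 (x²,y² cancel):
  -115.950·x − 69.780·y = -715.388409
  27.562·x − 77.412·y = 3035.030351
det = -115.950·-77.412 − -69.780·27.562 = 10899.197760
x = (-715.388409·-77.412 − -69.780·3035.030351) / 10899.197760 = 24.512269
y = (-115.950·3035.030351 − -715.388409·27.562) / 10899.197760 = -30.478778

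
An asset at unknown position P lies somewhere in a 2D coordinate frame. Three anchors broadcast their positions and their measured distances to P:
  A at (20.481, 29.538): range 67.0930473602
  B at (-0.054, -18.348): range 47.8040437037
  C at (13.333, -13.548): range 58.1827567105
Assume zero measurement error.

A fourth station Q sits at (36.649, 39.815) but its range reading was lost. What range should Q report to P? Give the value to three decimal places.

85.986

eq1: (x − 20.481)² + (y − 29.538)² = 67.0930473602²
eq2: (x + 0.054)² + (y + 18.348)² = 47.8040437037²
eq3: (x − 13.333)² + (y + 13.548)² = 58.1827567105²
eq2−eq1, eq2−eq3 (x²,y² cancel):
  41.070·x + 95.772·y = -1260.937625
  26.774·x + 9.600·y = -1075.341411
det = 41.070·9.600 − 95.772·26.774 = -2169.927528
x = (-1260.937625·9.600 − 95.772·-1075.341411) / -2169.927528 = -41.882780
y = (41.070·-1075.341411 − -1260.937625·26.774) / -2169.927528 = 4.794597
|P − Q| = √((-41.882780 − 36.649)² + (4.794597 − 39.815)²) = 85.986447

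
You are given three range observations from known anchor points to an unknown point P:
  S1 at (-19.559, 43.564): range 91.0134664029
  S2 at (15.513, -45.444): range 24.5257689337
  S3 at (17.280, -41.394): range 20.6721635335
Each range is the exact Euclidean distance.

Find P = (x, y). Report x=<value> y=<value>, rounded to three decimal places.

eq1: (x + 19.559)² + (y − 43.564)² = 91.0134664029²
eq2: (x − 15.513)² + (y + 45.444)² = 24.5257689337²
eq3: (x − 17.280)² + (y + 41.394)² = 20.6721635335²
eq3−eq1, eq3−eq2 (x²,y² cancel):
  -73.678·x + 169.916·y = -7587.797781
  -3.534·x − 8.100·y = 119.573672
det = -73.678·-8.100 − 169.916·-3.534 = 1197.274944
x = (-7587.797781·-8.100 − 169.916·119.573672) / 1197.274944 = 34.364439
y = (-73.678·119.573672 − -7587.797781·-3.534) / 1197.274944 = -29.755259

x=34.364 y=-29.755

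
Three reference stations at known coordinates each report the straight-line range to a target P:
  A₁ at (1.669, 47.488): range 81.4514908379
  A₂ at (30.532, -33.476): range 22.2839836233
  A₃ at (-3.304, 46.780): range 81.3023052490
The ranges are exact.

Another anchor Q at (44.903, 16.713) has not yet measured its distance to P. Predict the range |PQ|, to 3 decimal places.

62.327

eq1: (x − 1.669)² + (y − 47.488)² = 81.4514908379²
eq2: (x − 30.532)² + (y + 33.476)² = 22.2839836233²
eq3: (x + 3.304)² + (y − 46.780)² = 81.3023052490²
eq1−eq3, eq1−eq2 (x²,y² cancel):
  -9.946·x − 1.416·y = -34.330368
  57.726·x − 161.928·y = 5932.719329
det = -9.946·-161.928 − -1.416·57.726 = 1692.275904
x = (-34.330368·-161.928 − -1.416·5932.719329) / 1692.275904 = 8.249115
y = (-9.946·5932.719329 − -34.330368·57.726) / 1692.275904 = -33.697266
|P − Q| = √((8.249115 − 44.903)² + (-33.697266 − 16.713)²) = 62.327379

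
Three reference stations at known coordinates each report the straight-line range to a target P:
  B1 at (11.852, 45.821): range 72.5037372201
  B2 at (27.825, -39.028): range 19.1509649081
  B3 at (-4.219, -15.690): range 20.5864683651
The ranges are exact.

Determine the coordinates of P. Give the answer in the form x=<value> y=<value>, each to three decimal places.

x=13.195 y=-26.670

eq1: (x − 11.852)² + (y − 45.821)² = 72.5037372201²
eq2: (x − 27.825)² + (y + 39.028)² = 19.1509649081²
eq3: (x + 4.219)² + (y + 15.690)² = 20.5864683651²
eq2−eq3, eq2−eq1 (x²,y² cancel):
  -64.088·x + 46.676·y = -2090.482571
  -31.946·x + 169.698·y = -4947.413918
det = -64.088·169.698 − 46.676·-31.946 = -9384.493928
x = (-2090.482571·169.698 − 46.676·-4947.413918) / -9384.493928 = 13.194661
y = (-64.088·-4947.413918 − -2090.482571·-31.946) / -9384.493928 = -26.670304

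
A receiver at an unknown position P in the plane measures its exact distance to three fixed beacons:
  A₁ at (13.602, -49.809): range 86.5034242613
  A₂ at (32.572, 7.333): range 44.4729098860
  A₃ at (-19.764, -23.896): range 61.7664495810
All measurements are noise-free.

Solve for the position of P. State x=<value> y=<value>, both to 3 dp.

eq1: (x − 13.602)² + (y + 49.809)² = 86.5034242613²
eq2: (x − 32.572)² + (y − 7.333)² = 44.4729098860²
eq3: (x + 19.764)² + (y + 23.896)² = 61.7664495810²
eq3−eq1, eq3−eq2 (x²,y² cancel):
  66.732·x − 51.826·y = -1963.431742
  104.672·x + 62.458·y = 1990.328141
det = 66.732·62.458 − -51.826·104.672 = 9592.678328
x = (-1963.431742·62.458 − -51.826·1990.328141) / 9592.678328 = -2.030848
y = (66.732·1990.328141 − -1963.431742·104.672) / 9592.678328 = 35.270119

x=-2.031 y=35.270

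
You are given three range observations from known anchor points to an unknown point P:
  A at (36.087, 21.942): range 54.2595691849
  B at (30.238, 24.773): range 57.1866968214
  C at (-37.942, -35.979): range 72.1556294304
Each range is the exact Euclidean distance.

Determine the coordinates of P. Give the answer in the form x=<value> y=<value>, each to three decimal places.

eq1: (x − 36.087)² + (y − 21.942)² = 54.2595691849²
eq2: (x − 30.238)² + (y − 24.773)² = 57.1866968214²
eq3: (x + 37.942)² + (y + 35.979)² = 72.1556294304²
eq3−eq1, eq3−eq2 (x²,y² cancel):
  148.058·x + 115.842·y = 1311.973138
  136.360·x + 121.504·y = 730.070933
det = 148.058·121.504 − 115.842·136.360 = 2193.424112
x = (1311.973138·121.504 − 115.842·730.070933) / 2193.424112 = 34.118849
y = (148.058·730.070933 − 1311.973138·136.360) / 2193.424112 = -32.281862

x=34.119 y=-32.282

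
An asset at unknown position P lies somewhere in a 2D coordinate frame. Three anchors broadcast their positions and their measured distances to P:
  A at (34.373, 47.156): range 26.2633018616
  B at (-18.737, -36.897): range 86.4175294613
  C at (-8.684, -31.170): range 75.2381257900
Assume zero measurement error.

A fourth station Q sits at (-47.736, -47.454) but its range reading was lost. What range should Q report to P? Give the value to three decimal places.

eq1: (x − 34.373)² + (y − 47.156)² = 26.2633018616²
eq2: (x + 18.737)² + (y + 36.897)² = 86.4175294613²
eq3: (x + 8.684)² + (y + 31.170)² = 75.2381257900²
eq3−eq2, eq3−eq1 (x²,y² cancel):
  -20.106·x − 11.454·y = -1141.730804
  86.114·x + 156.652·y = 7329.225257
det = -20.106·156.652 − -11.454·86.114 = -2163.295356
x = (-1141.730804·156.652 − -11.454·7329.225257) / -2163.295356 = 43.870786
y = (-20.106·7329.225257 − -1141.730804·86.114) / -2163.295356 = 22.670227
|P − Q| = √((43.870786 − -47.736)² + (22.670227 − -47.454)²) = 115.365551

115.366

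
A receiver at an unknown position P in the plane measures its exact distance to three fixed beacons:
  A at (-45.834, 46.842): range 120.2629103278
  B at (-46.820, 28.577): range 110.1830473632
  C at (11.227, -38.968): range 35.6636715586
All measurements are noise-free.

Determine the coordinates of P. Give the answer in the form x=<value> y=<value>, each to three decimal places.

eq1: (x + 45.834)² + (y − 46.842)² = 120.2629103278²
eq2: (x + 46.820)² + (y − 28.577)² = 110.1830473632²
eq3: (x − 11.227)² + (y + 38.968)² = 35.6636715586²
eq2−eq1, eq2−eq3 (x²,y² cancel):
  1.972·x + 36.530·y = -1036.692483
  116.094·x − 135.090·y = 9504.199681
det = 1.972·-135.090 − 36.530·116.094 = -4507.311300
x = (-1036.692483·-135.090 − 36.530·9504.199681) / -4507.311300 = 45.956805
y = (1.972·9504.199681 − -1036.692483·116.094) / -4507.311300 = -30.860096

x=45.957 y=-30.860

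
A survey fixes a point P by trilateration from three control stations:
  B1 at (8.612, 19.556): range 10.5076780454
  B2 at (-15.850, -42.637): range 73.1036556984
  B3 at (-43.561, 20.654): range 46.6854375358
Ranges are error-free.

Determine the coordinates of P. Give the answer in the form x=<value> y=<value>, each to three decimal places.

eq1: (x − 8.612)² + (y − 19.556)² = 10.5076780454²
eq2: (x + 15.850)² + (y + 42.637)² = 73.1036556984²
eq3: (x + 43.561)² + (y − 20.654)² = 46.6854375358²
eq2−eq3, eq2−eq1 (x²,y² cancel):
  -55.422·x + 126.582·y = 3419.626567
  48.924·x + 124.386·y = 3621.200590
det = -55.422·124.386 − 126.582·48.924 = -13086.618660
x = (3419.626567·124.386 − 126.582·3621.200590) / -13086.618660 = 2.523581
y = (-55.422·3621.200590 − 3419.626567·48.924) / -13086.618660 = 28.120021

x=2.524 y=28.120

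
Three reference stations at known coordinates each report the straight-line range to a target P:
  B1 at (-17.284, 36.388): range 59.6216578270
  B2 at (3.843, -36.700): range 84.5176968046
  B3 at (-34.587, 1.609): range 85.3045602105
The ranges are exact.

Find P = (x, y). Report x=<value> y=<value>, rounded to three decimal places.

eq1: (x + 17.284)² + (y − 36.388)² = 59.6216578270²
eq2: (x − 3.843)² + (y + 36.700)² = 84.5176968046²
eq3: (x + 34.587)² + (y − 1.609)² = 85.3045602105²
eq1−eq3, eq1−eq2 (x²,y² cancel):
  -34.606·x − 69.558·y = -4146.099661
  42.254·x − 146.176·y = -3849.663542
det = -34.606·-146.176 − -69.558·42.254 = 7997.670388
x = (-4146.099661·-146.176 − -69.558·-3849.663542) / 7997.670388 = 42.297988
y = (-34.606·-3849.663542 − -4146.099661·42.254) / 7997.670388 = 38.562573

x=42.298 y=38.563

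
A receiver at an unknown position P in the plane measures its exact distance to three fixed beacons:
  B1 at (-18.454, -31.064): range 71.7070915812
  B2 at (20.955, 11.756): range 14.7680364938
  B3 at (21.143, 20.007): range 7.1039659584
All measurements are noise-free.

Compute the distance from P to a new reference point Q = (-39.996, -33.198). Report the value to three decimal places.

87.907

eq1: (x + 18.454)² + (y + 31.064)² = 71.7070915812²
eq2: (x − 20.955)² + (y − 11.756)² = 14.7680364938²
eq3: (x − 21.143)² + (y − 20.007)² = 7.1039659584²
eq3−eq2, eq3−eq1 (x²,y² cancel):
  -0.376·x − 16.502·y = -437.619507
  -79.194·x − 102.142·y = -4633.224937
det = -0.376·-102.142 − -16.502·-79.194 = -1268.453996
x = (-437.619507·-102.142 − -16.502·-4633.224937) / -1268.453996 = 25.036892
y = (-0.376·-4633.224937 − -437.619507·-79.194) / -1268.453996 = 25.948711
|P − Q| = √((25.036892 − -39.996)² + (25.948711 − -33.198)²) = 87.906829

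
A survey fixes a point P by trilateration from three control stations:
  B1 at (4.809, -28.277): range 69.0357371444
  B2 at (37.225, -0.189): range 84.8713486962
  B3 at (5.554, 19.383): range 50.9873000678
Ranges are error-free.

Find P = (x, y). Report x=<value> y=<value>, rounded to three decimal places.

eq1: (x − 4.809)² + (y + 28.277)² = 69.0357371444²
eq2: (x − 37.225)² + (y + 0.189)² = 84.8713486962²
eq3: (x − 5.554)² + (y − 19.383)² = 50.9873000678²
eq1−eq2, eq1−eq3 (x²,y² cancel):
  64.832·x + 56.176·y = -1874.191690
  1.490·x + 95.320·y = 1750.060630
det = 64.832·95.320 − 56.176·1.490 = 6096.084000
x = (-1874.191690·95.320 − 56.176·1750.060630) / 6096.084000 = -45.432339
y = (64.832·1750.060630 − -1874.191690·1.490) / 6096.084000 = 19.070025

x=-45.432 y=19.070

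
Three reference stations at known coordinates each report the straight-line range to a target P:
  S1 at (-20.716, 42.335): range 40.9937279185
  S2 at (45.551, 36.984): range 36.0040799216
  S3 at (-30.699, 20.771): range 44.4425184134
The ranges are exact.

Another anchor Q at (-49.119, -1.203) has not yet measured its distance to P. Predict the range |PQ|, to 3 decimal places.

66.377

eq1: (x + 20.716)² + (y − 42.335)² = 40.9937279185²
eq2: (x − 45.551)² + (y − 36.984)² = 36.0040799216²
eq3: (x + 30.699)² + (y − 20.771)² = 44.4425184134²
eq2−eq3, eq2−eq1 (x²,y² cancel):
  -152.500·x − 32.426·y = -2747.690487
  -132.534·x + 10.702·y = -1605.496934
det = -152.500·10.702 − -32.426·-132.534 = -5929.602484
x = (-2747.690487·10.702 − -32.426·-1605.496934) / -5929.602484 = 13.738801
y = (-152.500·-1605.496934 − -2747.690487·-132.534) / -5929.602484 = 20.123462
|P − Q| = √((13.738801 − -49.119)² + (20.123462 − -1.203)²) = 66.377113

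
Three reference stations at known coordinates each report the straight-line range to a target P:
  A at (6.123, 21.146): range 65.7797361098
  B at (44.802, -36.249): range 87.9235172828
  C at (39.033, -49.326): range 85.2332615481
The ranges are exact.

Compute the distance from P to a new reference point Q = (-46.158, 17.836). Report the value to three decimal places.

eq1: (x − 6.123)² + (y − 21.146)² = 65.7797361098²
eq2: (x − 44.802)² + (y + 36.249)² = 87.9235172828²
eq3: (x − 39.033)² + (y + 49.326)² = 85.2332615481²
eq2−eq3, eq2−eq1 (x²,y² cancel):
  -11.538·x − 26.154·y = 1101.256177
  -77.358·x + 114.790·y = 567.006449
det = -11.538·114.790 − -26.154·-77.358 = -3347.668152
x = (1101.256177·114.790 − -26.154·567.006449) / -3347.668152 = -42.191363
y = (-11.538·567.006449 − 1101.256177·-77.358) / -3347.668152 = -23.493623
|P − Q| = √((-42.191363 − -46.158)² + (-23.493623 − 17.836)²) = 41.519537

41.520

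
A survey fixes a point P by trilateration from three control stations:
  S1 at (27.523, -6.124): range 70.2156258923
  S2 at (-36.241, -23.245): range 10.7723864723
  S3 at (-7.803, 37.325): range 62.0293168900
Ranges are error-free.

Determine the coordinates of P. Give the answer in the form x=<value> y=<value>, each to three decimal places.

x=-42.217 y=-14.282

eq1: (x − 27.523)² + (y + 6.124)² = 70.2156258923²
eq2: (x + 36.241)² + (y + 23.245)² = 10.7723864723²
eq3: (x + 7.803)² + (y − 37.325)² = 62.0293168900²
eq3−eq2, eq3−eq1 (x²,y² cancel):
  -56.876·x − 121.140·y = 4131.289516
  70.652·x − 86.898·y = -1741.621495
det = -56.876·-86.898 − -121.140·70.652 = 13501.193928
x = (4131.289516·-86.898 − -121.140·-1741.621495) / 13501.193928 = -42.217068
y = (-56.876·-1741.621495 − 4131.289516·70.652) / 13501.193928 = -14.282248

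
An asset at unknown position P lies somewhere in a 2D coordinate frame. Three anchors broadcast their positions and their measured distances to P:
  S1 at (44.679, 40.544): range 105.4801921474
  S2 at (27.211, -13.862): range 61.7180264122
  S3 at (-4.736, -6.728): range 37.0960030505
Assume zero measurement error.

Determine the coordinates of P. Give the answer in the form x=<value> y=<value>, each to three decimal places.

x=-31.727 y=-32.176

eq1: (x − 44.679)² + (y − 40.544)² = 105.4801921474²
eq2: (x − 27.211)² + (y + 13.862)² = 61.7180264122²
eq3: (x + 4.736)² + (y + 6.728)² = 37.0960030505²
eq2−eq3, eq2−eq1 (x²,y² cancel):
  -63.894·x + 14.268·y = 1568.103457
  34.936·x + 108.812·y = -4609.520739
det = -63.894·108.812 − 14.268·34.936 = -7450.900776
x = (1568.103457·108.812 − 14.268·-4609.520739) / -7450.900776 = -31.727320
y = (-63.894·-4609.520739 − 1568.103457·34.936) / -7450.900776 = -32.175634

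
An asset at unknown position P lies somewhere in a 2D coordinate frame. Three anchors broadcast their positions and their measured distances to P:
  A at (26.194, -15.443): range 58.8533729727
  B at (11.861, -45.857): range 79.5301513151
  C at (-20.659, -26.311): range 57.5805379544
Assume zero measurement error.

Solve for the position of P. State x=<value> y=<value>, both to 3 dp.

x=-10.709 y=30.403

eq1: (x − 26.194)² + (y + 15.443)² = 58.8533729727²
eq2: (x − 11.861)² + (y + 45.857)² = 79.5301513151²
eq3: (x + 20.659)² + (y + 26.311)² = 57.5805379544²
eq1−eq2, eq1−eq3 (x²,y² cancel):
  -28.666·x − 60.828·y = -1542.389573
  -93.706·x − 21.736·y = 342.652276
det = -28.666·-21.736 − -60.828·-93.706 = -5076.864392
x = (-1542.389573·-21.736 − -60.828·342.652276) / -5076.864392 = -10.709018
y = (-28.666·342.652276 − -1542.389573·-93.706) / -5076.864392 = 30.403339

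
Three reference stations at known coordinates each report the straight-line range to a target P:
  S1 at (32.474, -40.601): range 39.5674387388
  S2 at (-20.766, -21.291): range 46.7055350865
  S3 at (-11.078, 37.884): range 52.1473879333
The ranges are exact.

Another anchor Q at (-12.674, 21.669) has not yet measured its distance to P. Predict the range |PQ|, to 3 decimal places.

42.216

eq1: (x − 32.474)² + (y + 40.601)² = 39.5674387388²
eq2: (x + 20.766)² + (y + 21.291)² = 46.7055350865²
eq3: (x + 11.078)² + (y − 37.884)² = 52.1473879333²
eq1−eq3, eq1−eq2 (x²,y² cancel):
  -87.104·x + 156.970·y = -2298.850197
  -106.480·x + 38.620·y = -2434.293239
det = -87.104·38.620 − 156.970·-106.480 = 13350.209120
x = (-2298.850197·38.620 − 156.970·-2434.293239) / 13350.209120 = 21.971897
y = (-87.104·-2434.293239 − -2298.850197·-106.480) / 13350.209120 = -2.452762
|P − Q| = √((21.971897 − -12.674)² + (-2.452762 − 21.669)²) = 42.216082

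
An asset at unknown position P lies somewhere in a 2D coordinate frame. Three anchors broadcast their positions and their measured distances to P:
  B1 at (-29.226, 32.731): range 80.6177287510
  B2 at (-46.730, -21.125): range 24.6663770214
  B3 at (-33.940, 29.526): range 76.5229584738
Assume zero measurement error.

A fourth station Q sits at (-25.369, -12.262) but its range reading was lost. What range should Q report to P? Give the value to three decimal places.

eq1: (x + 29.226)² + (y − 32.731)² = 80.6177287510²
eq2: (x + 46.730)² + (y + 21.125)² = 24.6663770214²
eq3: (x + 33.940)² + (y − 29.526)² = 76.5229584738²
eq1−eq3, eq1−eq2 (x²,y² cancel):
  -9.428·x − 6.410·y = 741.685854
  -35.008·x − 107.712·y = 6595.269122
det = -9.428·-107.712 − -6.410·-35.008 = 791.107456
x = (741.685854·-107.712 − -6.410·6595.269122) / 791.107456 = -47.544479
y = (-9.428·6595.269122 − 741.685854·-35.008) / 791.107456 = -45.777926
|P − Q| = √((-47.544479 − -25.369)² + (-45.777926 − -12.262)²) = 40.187923

40.188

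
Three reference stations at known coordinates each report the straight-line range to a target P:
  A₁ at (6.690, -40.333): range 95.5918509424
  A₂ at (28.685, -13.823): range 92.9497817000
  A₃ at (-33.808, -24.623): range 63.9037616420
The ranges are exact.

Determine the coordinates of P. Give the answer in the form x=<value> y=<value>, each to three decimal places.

x=-48.815 y=37.494

eq1: (x − 6.690)² + (y + 40.333)² = 95.5918509424²
eq2: (x − 28.685)² + (y + 13.823)² = 92.9497817000²
eq3: (x + 33.808)² + (y + 24.623)² = 63.9037616420²
eq2−eq1, eq2−eq3 (x²,y² cancel):
  -43.990·x − 53.020·y = 159.462386
  -124.986·x − 21.600·y = 5291.339605
det = -43.990·-21.600 − -53.020·-124.986 = -5676.573720
x = (159.462386·-21.600 − -53.020·5291.339605) / -5676.573720 = -48.815087
y = (-43.990·5291.339605 − 159.462386·-124.986) / -5676.573720 = 37.493649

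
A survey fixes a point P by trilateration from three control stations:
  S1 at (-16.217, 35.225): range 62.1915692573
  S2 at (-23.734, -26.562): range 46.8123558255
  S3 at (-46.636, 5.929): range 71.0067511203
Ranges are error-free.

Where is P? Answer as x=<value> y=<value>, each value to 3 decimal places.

x=21.436 y=-14.273

eq1: (x + 16.217)² + (y − 35.225)² = 62.1915692573²
eq2: (x + 23.734)² + (y + 26.562)² = 46.8123558255²
eq3: (x + 46.636)² + (y − 5.929)² = 71.0067511203²
eq3−eq1, eq3−eq2 (x²,y² cancel):
  60.838·x + 58.592·y = 467.889595
  45.804·x − 64.982·y = 1909.335110
det = 60.838·-64.982 − 58.592·45.804 = -6637.122884
x = (467.889595·-64.982 − 58.592·1909.335110) / -6637.122884 = 21.436422
y = (60.838·1909.335110 − 467.889595·45.804) / -6637.122884 = -14.272587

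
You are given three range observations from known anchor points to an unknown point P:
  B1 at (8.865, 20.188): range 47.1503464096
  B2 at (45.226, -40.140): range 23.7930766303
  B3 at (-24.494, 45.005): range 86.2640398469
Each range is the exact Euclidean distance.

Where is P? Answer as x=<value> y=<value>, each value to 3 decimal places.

x=29.704 y=-22.107

eq1: (x − 8.865)² + (y − 20.188)² = 47.1503464096²
eq2: (x − 45.226)² + (y + 40.140)² = 23.7930766303²
eq3: (x + 24.494)² + (y − 45.005)² = 86.2640398469²
eq3−eq2, eq3−eq1 (x²,y² cancel):
  139.440·x − 170.290·y = 7906.578690
  66.718·x − 49.634·y = 3079.066912
det = 139.440·-49.634 − -170.290·66.718 = 4440.443260
x = (7906.578690·-49.634 − -170.290·3079.066912) / 4440.443260 = 29.704057
y = (139.440·3079.066912 − 7906.578690·66.718) / 4440.443260 = -22.107258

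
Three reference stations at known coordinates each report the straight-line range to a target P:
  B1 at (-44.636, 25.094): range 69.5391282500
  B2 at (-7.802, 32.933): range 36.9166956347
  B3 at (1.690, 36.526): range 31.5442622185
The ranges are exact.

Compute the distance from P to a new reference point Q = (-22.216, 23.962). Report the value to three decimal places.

47.275

eq1: (x + 44.636)² + (y − 25.094)² = 69.5391282500²
eq2: (x + 7.802)² + (y − 32.933)² = 36.9166956347²
eq3: (x − 1.690)² + (y − 36.526)² = 31.5442622185²
eq3−eq1, eq3−eq2 (x²,y² cancel):
  -92.652·x − 22.864·y = -2555.573323
  -18.984·x − 7.186·y = -559.353021
det = -92.652·-7.186 − -22.864·-18.984 = 231.747096
x = (-2555.573323·-7.186 − -22.864·-559.353021) / 231.747096 = 24.057701
y = (-92.652·-559.353021 − -2555.573323·-18.984) / 231.747096 = 14.283554
|P − Q| = √((24.057701 − -22.216)² + (14.283554 − 23.962)²) = 47.275023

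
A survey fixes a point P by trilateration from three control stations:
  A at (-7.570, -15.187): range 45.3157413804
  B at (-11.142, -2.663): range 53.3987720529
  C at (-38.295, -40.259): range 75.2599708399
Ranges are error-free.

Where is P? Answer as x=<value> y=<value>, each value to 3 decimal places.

x=35.937 y=-27.862

eq1: (x + 7.570)² + (y + 15.187)² = 45.3157413804²
eq2: (x + 11.142)² + (y + 2.663)² = 53.3987720529²
eq3: (x + 38.295)² + (y + 40.259)² = 75.2599708399²
eq3−eq1, eq3−eq2 (x²,y² cancel):
  61.450·x + 50.144·y = 811.202557
  54.306·x + 75.192·y = -143.424019
det = 61.450·75.192 − 50.144·54.306 = 1897.428336
x = (811.202557·75.192 − 50.144·-143.424019) / 1897.428336 = 35.936955
y = (61.450·-143.424019 − 811.202557·54.306) / 1897.428336 = -27.862223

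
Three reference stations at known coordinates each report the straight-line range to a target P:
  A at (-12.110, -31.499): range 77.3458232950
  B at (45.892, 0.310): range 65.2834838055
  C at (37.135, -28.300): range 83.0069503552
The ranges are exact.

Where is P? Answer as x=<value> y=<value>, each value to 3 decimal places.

eq1: (x + 12.110)² + (y + 31.499)² = 77.3458232950²
eq2: (x − 45.892)² + (y − 0.310)² = 65.2834838055²
eq3: (x − 37.135)² + (y + 28.300)² = 83.0069503552²
eq3−eq2, eq3−eq1 (x²,y² cancel):
  17.514·x + 57.220·y = 2554.494088
  -98.490·x − 6.398·y = -133.281698
det = 17.514·-6.398 − 57.220·-98.490 = 5523.543228
x = (2554.494088·-6.398 − 57.220·-133.281698) / 5523.543228 = -1.578203
y = (17.514·-133.281698 − 2554.494088·-98.490) / 5523.543228 = 45.126437

x=-1.578 y=45.126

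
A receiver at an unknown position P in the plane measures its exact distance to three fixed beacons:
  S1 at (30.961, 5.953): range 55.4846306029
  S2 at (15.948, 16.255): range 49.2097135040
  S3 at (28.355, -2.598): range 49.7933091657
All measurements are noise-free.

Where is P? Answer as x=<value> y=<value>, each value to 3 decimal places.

x=-18.801 y=-18.589

eq1: (x − 30.961)² + (y − 5.953)² = 55.4846306029²
eq2: (x − 15.948)² + (y − 16.255)² = 49.2097135040²
eq3: (x − 28.355)² + (y + 2.598)² = 49.7933091657²
eq3−eq1, eq3−eq2 (x²,y² cancel):
  5.212·x + 17.102·y = -415.904494
  -24.814·x + 37.706·y = -234.414165
det = 5.212·37.706 − 17.102·-24.814 = 620.892700
x = (-415.904494·37.706 − 17.102·-234.414165) / 620.892700 = -18.800582
y = (5.212·-234.414165 − -415.904494·-24.814) / 620.892700 = -18.589397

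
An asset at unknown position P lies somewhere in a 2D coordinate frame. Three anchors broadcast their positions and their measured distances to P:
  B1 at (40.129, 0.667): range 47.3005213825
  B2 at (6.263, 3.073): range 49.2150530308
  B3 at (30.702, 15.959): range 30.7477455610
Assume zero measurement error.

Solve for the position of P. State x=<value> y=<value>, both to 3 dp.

x=29.107 y=46.665

eq1: (x − 40.129)² + (y − 0.667)² = 47.3005213825²
eq2: (x − 6.263)² + (y − 3.073)² = 49.2150530308²
eq3: (x − 30.702)² + (y − 15.959)² = 30.7477455610²
eq3−eq2, eq3−eq1 (x²,y² cancel):
  -48.878·x − 25.772·y = -2625.331575
  18.854·x − 30.584·y = -878.436421
det = -48.878·-30.584 − -25.772·18.854 = 1980.790040
x = (-2625.331575·-30.584 − -25.772·-878.436421) / 1980.790040 = 29.106607
y = (-48.878·-878.436421 − -2625.331575·18.854) / 1980.790040 = 46.665328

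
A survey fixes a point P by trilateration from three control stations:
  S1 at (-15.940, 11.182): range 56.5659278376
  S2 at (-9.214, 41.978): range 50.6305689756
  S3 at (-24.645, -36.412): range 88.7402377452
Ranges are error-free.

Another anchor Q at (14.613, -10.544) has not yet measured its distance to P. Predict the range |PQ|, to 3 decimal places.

eq1: (x + 15.940)² + (y − 11.182)² = 56.5659278376²
eq2: (x + 9.214)² + (y − 41.978)² = 50.6305689756²
eq3: (x + 24.645)² + (y + 36.412)² = 88.7402377452²
eq2−eq3, eq2−eq1 (x²,y² cancel):
  -30.862·x − 156.780·y = -5225.215791
  -13.452·x − 61.592·y = -2104.179233
det = -30.862·-61.592 − -156.780·-13.452 = -208.152256
x = (-5225.215791·-61.592 − -156.780·-2104.179233) / -208.152256 = 38.729963
y = (-30.862·-2104.179233 − -5225.215791·-13.452) / -208.152256 = 25.704373
|P − Q| = √((38.729963 − 14.613)² + (25.704373 − -10.544)²) = 43.538173

43.538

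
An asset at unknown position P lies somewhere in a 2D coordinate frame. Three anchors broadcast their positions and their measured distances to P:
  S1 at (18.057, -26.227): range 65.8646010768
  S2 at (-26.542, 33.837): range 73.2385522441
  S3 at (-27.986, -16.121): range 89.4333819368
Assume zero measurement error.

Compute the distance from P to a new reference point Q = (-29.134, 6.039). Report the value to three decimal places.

eq1: (x − 18.057)² + (y + 26.227)² = 65.8646010768²
eq2: (x + 26.542)² + (y − 33.837)² = 73.2385522441²
eq3: (x + 27.986)² + (y + 16.121)² = 89.4333819368²
eq2−eq1, eq2−eq3 (x²,y² cancel):
  89.198·x − 120.128·y = 190.230305
  -2.888·x − 99.916·y = -3440.761766
det = 89.198·-99.916 − -120.128·-2.888 = -9259.237032
x = (190.230305·-99.916 − -120.128·-3440.761766) / -9259.237032 = 46.692711
y = (89.198·-3440.761766 − 190.230305·-2.888) / -9259.237032 = 33.086925
|P − Q| = √((46.692711 − -29.134)² + (33.086925 − 6.039)²) = 80.506400

80.506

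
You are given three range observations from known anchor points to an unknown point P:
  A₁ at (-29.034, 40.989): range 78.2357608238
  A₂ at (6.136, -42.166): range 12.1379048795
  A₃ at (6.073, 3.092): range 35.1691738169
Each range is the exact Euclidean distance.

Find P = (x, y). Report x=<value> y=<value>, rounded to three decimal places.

x=0.194 y=-31.582

eq1: (x + 29.034)² + (y − 40.989)² = 78.2357608238²
eq2: (x − 6.136)² + (y + 42.166)² = 12.1379048795²
eq3: (x − 6.073)² + (y − 3.092)² = 35.1691738169²
eq2−eq1, eq2−eq3 (x²,y² cancel):
  -70.340·x + 166.310·y = -5266.056312
  -0.126·x + 90.516·y = -2858.722311
det = -70.340·90.516 − 166.310·-0.126 = -6345.940380
x = (-5266.056312·90.516 − 166.310·-2858.722311) / -6345.940380 = 0.193548
y = (-70.340·-2858.722311 − -5266.056312·-0.126) / -6345.940380 = -31.582239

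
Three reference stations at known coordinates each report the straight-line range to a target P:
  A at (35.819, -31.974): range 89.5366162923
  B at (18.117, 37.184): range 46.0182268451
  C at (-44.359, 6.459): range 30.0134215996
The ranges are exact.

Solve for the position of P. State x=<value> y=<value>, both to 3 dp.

x=-27.524 y=31.307

eq1: (x − 35.819)² + (y + 31.974)² = 89.5366162923²
eq2: (x − 18.117)² + (y − 37.184)² = 46.0182268451²
eq3: (x + 44.359)² + (y − 6.459)² = 30.0134215996²
eq2−eq1, eq2−eq3 (x²,y² cancel):
  35.404·x − 138.316·y = -5304.666563
  -124.952·x − 61.450·y = 1515.435743
det = 35.404·-61.450 − -138.316·-124.952 = -19458.436632
x = (-5304.666563·-61.450 − -138.316·1515.435743) / -19458.436632 = -27.524347
y = (35.404·1515.435743 − -5304.666563·-124.952) / -19458.436632 = 31.306534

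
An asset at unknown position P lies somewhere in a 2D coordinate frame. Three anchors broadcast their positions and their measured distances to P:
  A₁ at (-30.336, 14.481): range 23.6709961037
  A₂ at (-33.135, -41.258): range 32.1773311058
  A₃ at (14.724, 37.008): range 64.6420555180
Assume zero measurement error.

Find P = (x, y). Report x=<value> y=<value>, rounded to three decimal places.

eq1: (x + 30.336)² + (y − 14.481)² = 23.6709961037²
eq2: (x + 33.135)² + (y + 41.258)² = 32.1773311058²
eq3: (x − 14.724)² + (y − 37.008)² = 64.6420555180²
eq1−eq2, eq1−eq3 (x²,y² cancel):
  -5.598·x − 111.478·y = 1195.113951
  90.120·x + 45.054·y = -3161.863302
det = -5.598·45.054 − -111.478·90.120 = 9794.185068
x = (1195.113951·45.054 − -111.478·-3161.863302) / 9794.185068 = -30.490902
y = (-5.598·-3161.863302 − 1195.113951·90.120) / 9794.185068 = -9.189489

x=-30.491 y=-9.189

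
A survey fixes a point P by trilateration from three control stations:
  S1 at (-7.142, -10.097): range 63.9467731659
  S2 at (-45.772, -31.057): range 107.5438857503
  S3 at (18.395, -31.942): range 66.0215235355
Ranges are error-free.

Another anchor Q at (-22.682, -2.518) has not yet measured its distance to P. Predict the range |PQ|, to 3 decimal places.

eq1: (x + 7.142)² + (y + 10.097)² = 63.9467731659²
eq2: (x + 45.772)² + (y + 31.057)² = 107.5438857503²
eq3: (x − 18.395)² + (y + 31.942)² = 66.0215235355²
eq1−eq3, eq1−eq2 (x²,y² cancel):
  51.074·x − 43.690·y = 936.058044
  -77.260·x − 41.920·y = -4569.841904
det = 51.074·-41.920 − -43.690·-77.260 = -5516.511480
x = (936.058044·-41.920 − -43.690·-4569.841904) / -5516.511480 = 43.305619
y = (51.074·-4569.841904 − 936.058044·-77.260) / -5516.511480 = 29.199660
|P − Q| = √((43.305619 − -22.682)² + (29.199660 − -2.518)²) = 73.214588

73.215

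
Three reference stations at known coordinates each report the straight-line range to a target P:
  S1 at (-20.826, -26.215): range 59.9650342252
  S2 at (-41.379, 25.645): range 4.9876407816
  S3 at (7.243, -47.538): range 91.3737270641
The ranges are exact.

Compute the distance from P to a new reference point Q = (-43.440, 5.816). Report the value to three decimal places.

eq1: (x + 20.826)² + (y + 26.215)² = 59.9650342252²
eq2: (x + 41.379)² + (y − 25.645)² = 4.9876407816²
eq3: (x − 7.243)² + (y + 47.538)² = 91.3737270641²
eq3−eq1, eq3−eq2 (x²,y² cancel):
  -56.138·x + 42.646·y = 3561.978676
  -97.244·x + 146.366·y = 8381.846610
det = -56.138·146.366 − 42.646·-97.244 = -4069.626884
x = (3561.978676·146.366 − 42.646·8381.846610) / -4069.626884 = -40.274046
y = (-56.138·8381.846610 − 3561.978676·-97.244) / -4069.626884 = 30.508706
|P − Q| = √((-40.274046 − -43.440)² + (30.508706 − 5.816)²) = 24.894839

24.895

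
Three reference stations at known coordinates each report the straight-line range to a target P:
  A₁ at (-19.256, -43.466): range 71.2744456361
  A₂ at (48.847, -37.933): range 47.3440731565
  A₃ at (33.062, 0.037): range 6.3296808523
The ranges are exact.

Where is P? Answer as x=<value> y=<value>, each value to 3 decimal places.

x=31.822 y=6.244

eq1: (x + 19.256)² + (y + 43.466)² = 71.2744456361²
eq2: (x − 48.847)² + (y + 37.933)² = 47.3440731565²
eq3: (x − 33.062)² + (y − 0.037)² = 6.3296808523²
eq1−eq2, eq1−eq3 (x²,y² cancel):
  136.206·x + 11.066·y = 4403.440544
  104.636·x + 87.006·y = 3872.992262
det = 136.206·87.006 − 11.066·104.636 = 10692.837260
x = (4403.440544·87.006 − 11.066·3872.992262) / 10692.837260 = 31.821976
y = (136.206·3872.992262 − 4403.440544·104.636) / 10692.837260 = 6.244028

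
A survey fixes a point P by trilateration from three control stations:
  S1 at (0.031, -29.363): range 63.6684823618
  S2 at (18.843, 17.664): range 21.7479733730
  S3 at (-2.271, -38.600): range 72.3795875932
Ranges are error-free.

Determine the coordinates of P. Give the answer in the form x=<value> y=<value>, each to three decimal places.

x=40.486 y=19.801

eq1: (x − 0.031)² + (y + 29.363)² = 63.6684823618²
eq2: (x − 18.843)² + (y − 17.664)² = 21.7479733730²
eq3: (x + 2.271)² + (y + 38.600)² = 72.3795875932²
eq3−eq1, eq3−eq2 (x²,y² cancel):
  4.604·x + 18.474·y = 552.198343
  42.228·x + 112.528·y = 3937.788458
det = 4.604·112.528 − 18.474·42.228 = -262.041160
x = (552.198343·112.528 − 18.474·3937.788458) / -262.041160 = 40.485735
y = (4.604·3937.788458 − 552.198343·42.228) / -262.041160 = 19.800911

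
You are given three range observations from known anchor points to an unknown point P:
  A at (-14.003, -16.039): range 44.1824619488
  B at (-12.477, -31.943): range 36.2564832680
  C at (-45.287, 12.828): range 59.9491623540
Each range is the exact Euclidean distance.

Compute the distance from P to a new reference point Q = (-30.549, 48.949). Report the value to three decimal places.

eq1: (x + 14.003)² + (y + 16.039)² = 44.1824619488²
eq2: (x + 12.477)² + (y + 31.943)² = 36.2564832680²
eq3: (x + 45.287)² + (y − 12.828)² = 59.9491623540²
eq3−eq2, eq3−eq1 (x²,y² cancel):
  65.620·x − 89.542·y = 1239.930313
  62.568·x − 57.734·y = -120.324300
det = 65.620·-57.734 − -89.542·62.568 = 1813.958776
x = (1239.930313·-57.734 − -89.542·-120.324300) / 1813.958776 = -45.403576
y = (65.620·-120.324300 − 1239.930313·62.568) / 1813.958776 = -47.121049
|P − Q| = √((-45.403576 − -30.549)² + (-47.121049 − 48.949)²) = 97.211690

97.212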